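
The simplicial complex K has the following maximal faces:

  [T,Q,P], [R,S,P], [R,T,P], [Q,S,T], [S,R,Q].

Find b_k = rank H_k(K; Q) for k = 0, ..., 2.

b_0 = 1, b_1 = 1, b_2 = 0.

K has 5 vertices, 10 edges, 5 triangles.
rank ∂_0 = 0, rank ∂_1 = 4 ⇒ b_0 = 5 − 0 − 4 = 1; all invariant factors of ∂_1 are 1 so no torsion. So H_0 = Z.
rank ∂_1 = 4, rank ∂_2 = 5 ⇒ b_1 = 10 − 4 − 5 = 1; all invariant factors of ∂_2 are 1 so no torsion. So H_1 = Z.
rank ∂_2 = 5, rank ∂_3 = 0 ⇒ b_2 = 5 − 5 − 0 = 0. So H_2 = 0.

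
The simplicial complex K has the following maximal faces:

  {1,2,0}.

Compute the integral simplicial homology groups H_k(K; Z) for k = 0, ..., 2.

H_0 = Z,  H_1 = 0,  H_2 = 0.

We work with the vertex ordering 0 < 1 < 2. The simplices of K, each written with vertices in increasing order, are:

  0-simplices (3): [0], [1], [2]
  1-simplices (3): [0,1], [0,2], [1,2]
  2-simplices (1): [0,1,2]

so the chain groups are C_0 ≅ Z^3, C_1 ≅ Z^3, C_2 ≅ Z^1.

Boundary ∂_1: C_1 → C_0 maps an edge to its endpoints' difference, ∂[p,q] = q − p.
This gives a 3×3 integer matrix of rank 2; reducing to Smith normal form yields diagonal entries (1,1).

∂_2: C_2 → C_1 acts by ∂[p,q,r] = [q,r] − [p,r] + [p,q]. For instance
  ∂[0,1,2] = [1,2] − [0,2] + [0,1].
This gives a 3×1 integer matrix of rank 1; reducing to Smith normal form yields diagonal entries (1).

From H_k ≅ ker(∂_k) / im(∂_{k+1}) we obtain:

  H_0: rank C_0 − rank ∂_1 = 3 − 2 = 1, and the invariant factors of ∂_1 are all 1, so H_0 = Z.
  H_1: rank ker ∂_1 − rank ∂_2 = (3 − 2) − 1 = 0, and the invariant factors of ∂_2 are all 1, so H_1 = 0.
  H_2: rank ker ∂_2 − rank ∂_3 = (1 − 1) − 0 = 0, and there is no ∂_3, so H_2 = 0.

(K is a triangulation of the 2-simplex.)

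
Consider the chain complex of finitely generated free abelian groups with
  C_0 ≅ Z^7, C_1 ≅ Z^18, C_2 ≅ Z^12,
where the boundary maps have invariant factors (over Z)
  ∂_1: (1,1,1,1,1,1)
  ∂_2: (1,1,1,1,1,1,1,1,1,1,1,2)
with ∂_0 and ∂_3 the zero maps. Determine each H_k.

H_0 = Z,  H_1 = Z/2,  H_2 = 0.

H_0: b_0 = 7 − 0 − 6 = 1; torsion from ∂_1 factors > 1: none. So H_0 = Z.
H_1: b_1 = 18 − 6 − 12 = 0; torsion from ∂_2 factors > 1: [2]. So H_1 = Z/2.
H_2: b_2 = 12 − 12 − 0 = 0; torsion from ∂_3 factors > 1: none. So H_2 = 0.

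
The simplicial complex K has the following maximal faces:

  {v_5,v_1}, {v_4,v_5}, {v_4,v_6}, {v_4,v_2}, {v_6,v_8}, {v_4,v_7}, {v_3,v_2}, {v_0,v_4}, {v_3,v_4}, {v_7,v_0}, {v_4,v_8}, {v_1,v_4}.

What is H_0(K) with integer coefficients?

Fix the vertex order v_0 < v_1 < v_2 < v_3 < v_4 < v_5 < v_6 < v_7 < v_8 and write every simplex with vertices in increasing order. Then dim K = 1 and the simplices of K are:

  0-simplices (9): [v_0], [v_1], [v_2], [v_3], [v_4], [v_5], [v_6], [v_7], [v_8]
  1-simplices (12): [v_0,v_4], [v_0,v_7], [v_1,v_4], [v_1,v_5], [v_2,v_3], [v_2,v_4], [v_3,v_4], [v_4,v_5], [v_4,v_6], [v_4,v_7], [v_4,v_8], [v_6,v_8]

so the chain groups are C_0 ≅ Z^9, C_1 ≅ Z^12.

Boundary ∂_1: C_1 → C_0 maps an edge to its endpoints' difference, ∂[p,q] = q − p.
As a 9×12 matrix over Z this has rank 8, with invariant factors (1,1,1,1,1,1,1,1).

From H_k ≅ ker(∂_k) / im(∂_{k+1}) we obtain:

  H_0: rank C_0 − rank ∂_1 = 9 − 8 = 1, and the invariant factors of ∂_1 are all 1, so H_0 = Z.

H_0 ≅ Z.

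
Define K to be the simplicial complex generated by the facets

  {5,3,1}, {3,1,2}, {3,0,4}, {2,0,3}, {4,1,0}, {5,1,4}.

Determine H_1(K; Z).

H_1 ≅ Z.

Fix the vertex order 0 < 1 < 2 < 3 < 4 < 5 and write every simplex with vertices in increasing order. Then dim K = 2 and the simplices of K are:

  0-simplices (6): [0], [1], [2], [3], [4], [5]
  1-simplices (12): [0,1], [0,2], [0,3], [0,4], [1,2], [1,3], [1,4], [1,5], [2,3], [3,4], [3,5], [4,5]
  2-simplices (6): [0,1,4], [0,2,3], [0,3,4], [1,2,3], [1,3,5], [1,4,5]

Hence C_0 ≅ Z^6, C_1 ≅ Z^12, C_2 ≅ Z^6.

The boundary map ∂_1: C_1 → C_0 is given by ∂[p,q] = [q] − [p]. For instance
  ∂[2,3] = [3] − [2].
This gives a 6×12 integer matrix of rank 5; reducing to Smith normal form yields diagonal entries (1,1,1,1,1).

The boundary map ∂_2: C_2 → C_1 sends each 2-simplex [p,q,r] to [q,r] − [p,r] + [p,q]. For instance
  ∂[0,3,4] = [3,4] − [0,4] + [0,3],
  ∂[0,2,3] = [2,3] − [0,3] + [0,2].
The 12×6 boundary matrix has rank 6 and Smith normal form diag(1,1,1,1,1,1).

Now H_k = ker ∂_k / im ∂_{k+1}, so:

  H_1: rank ker ∂_1 − rank ∂_2 = (12 − 5) − 6 = 1, and the invariant factors of ∂_2 are all 1, so H_1 = Z.

(K is a triangulation of the cylinder S^1 x I.)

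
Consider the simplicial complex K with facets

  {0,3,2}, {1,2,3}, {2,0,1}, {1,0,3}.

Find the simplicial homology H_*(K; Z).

H_0 ≅ Z,  H_1 = 0,  H_2 ≅ Z.

Fix the vertex order 0 < 1 < 2 < 3 and write every simplex with vertices in increasing order. Then dim K = 2 and the simplices of K are:

  0-simplices (4): [0], [1], [2], [3]
  1-simplices (6): [0,1], [0,2], [0,3], [1,2], [1,3], [2,3]
  2-simplices (4): [0,1,2], [0,1,3], [0,2,3], [1,2,3]

Hence C_0 ≅ Z^4, C_1 ≅ Z^6, C_2 ≅ Z^4.

The boundary map ∂_1: C_1 → C_0 sends each edge [p,q] (with p < q) to q − p.
As a 4×6 matrix over Z this has rank 3, with invariant factors (1,1,1).

The boundary map ∂_2: C_2 → C_1 maps a triangle to the signed sum of its edges. For instance
  ∂[0,1,2] = [1,2] − [0,2] + [0,1],
  ∂[0,1,3] = [1,3] − [0,3] + [0,1].
The resulting 6×4 matrix has rank 3, and its Smith normal form has invariant factors (1,1,1).

Reading off H_k = ker ∂_k / im ∂_{k+1}:

  H_0: rank C_0 − rank ∂_1 = 4 − 3 = 1, and the invariant factors of ∂_1 are all 1, so H_0 ≅ Z.
  H_1: rank ker ∂_1 − rank ∂_2 = (6 − 3) − 3 = 0, and the invariant factors of ∂_2 are all 1, so H_1 ≅ 0.
  H_2: rank ker ∂_2 − rank ∂_3 = (4 − 3) − 0 = 1, and there is no ∂_3, so H_2 ≅ Z.

(K is a triangulation of the 2-sphere S^2.)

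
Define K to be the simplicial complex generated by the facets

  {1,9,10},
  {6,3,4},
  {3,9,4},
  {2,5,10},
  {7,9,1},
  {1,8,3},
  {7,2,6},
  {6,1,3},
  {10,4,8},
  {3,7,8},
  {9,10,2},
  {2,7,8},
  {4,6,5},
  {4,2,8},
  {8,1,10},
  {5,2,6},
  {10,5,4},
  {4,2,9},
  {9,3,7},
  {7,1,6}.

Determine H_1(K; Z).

Order the vertices as 1 < 2 < 3 < 4 < 5 < 6 < 7 < 8 < 9 < 10. Listing each simplex with vertices in this order, K has dimension 2 with simplices:

  0-simplices (10): [1], [2], [3], [4], [5], [6], [7], [8], [9], [10]
  1-simplices (30): (30 of them)
  2-simplices (20): (20 of them)

so the chain groups are C_0 ≅ Z^10, C_1 ≅ Z^30, C_2 ≅ Z^20.

Boundary ∂_1: C_1 → C_0 sends each edge [p,q] (with p < q) to q − p.
As a 10×30 matrix over Z this has rank 9, with invariant factors (1,1,1,1,1,1,1,1,1).

∂_2: C_2 → C_1 sends each 2-simplex [p,q,r] to [q,r] − [p,r] + [p,q]. For instance
  ∂[3,4,6] = [4,6] − [3,6] + [3,4],
  ∂[2,6,7] = [6,7] − [2,7] + [2,6].
As a 30×20 matrix over Z this has rank 20, with invariant factors (1,1,1,1,1,1,1,1,1,1,1,1,1,1,1,1,1,1,1,2).

Now H_k = ker ∂_k / im ∂_{k+1}, so:

  H_1: rank ker ∂_1 − rank ∂_2 = (30 − 9) − 20 = 1, and ∂_2 has invariant factor 2 > 1, so H_1 ≅ Z ⊕ Z/2Z.

H_1 = Z ⊕ Z/2Z.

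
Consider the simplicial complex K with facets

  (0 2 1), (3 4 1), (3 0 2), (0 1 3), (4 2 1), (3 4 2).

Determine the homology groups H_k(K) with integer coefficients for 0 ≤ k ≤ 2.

H_0 = Z,  H_1 = 0,  H_2 = Z.

Fix the vertex order 0 < 1 < 2 < 3 < 4 and write every simplex with vertices in increasing order. Then dim K = 2 and the simplices of K are:

  0-simplices (5): [0], [1], [2], [3], [4]
  1-simplices (9): [0,1], [0,2], [0,3], [1,2], [1,3], [1,4], [2,3], [2,4], [3,4]
  2-simplices (6): [0,1,2], [0,1,3], [0,2,3], [1,2,4], [1,3,4], [2,3,4]

Hence C_0 ≅ Z^5, C_1 ≅ Z^9, C_2 ≅ Z^6.

∂_1: C_1 → C_0 sends each edge [p,q] (with p < q) to q − p. For instance
  ∂[0,2] = [2] − [0].
This gives a 5×9 integer matrix of rank 4; reducing to Smith normal form yields diagonal entries (1,1,1,1).

∂_2: C_2 → C_1 sends each 2-simplex [p,q,r] to [q,r] − [p,r] + [p,q]. For instance
  ∂[0,2,3] = [2,3] − [0,3] + [0,2],
  ∂[1,2,4] = [2,4] − [1,4] + [1,2].
The resulting 9×6 matrix has rank 5, and its Smith normal form has invariant factors (1,1,1,1,1).

Reading off H_k = ker ∂_k / im ∂_{k+1}:

  H_0: rank C_0 − rank ∂_1 = 5 − 4 = 1, and the invariant factors of ∂_1 are all 1, so H_0 ≅ Z.
  H_1: rank ker ∂_1 − rank ∂_2 = (9 − 4) − 5 = 0, and the invariant factors of ∂_2 are all 1, so H_1 ≅ 0.
  H_2: rank ker ∂_2 − rank ∂_3 = (6 − 5) − 0 = 1, and there is no ∂_3, so H_2 ≅ Z.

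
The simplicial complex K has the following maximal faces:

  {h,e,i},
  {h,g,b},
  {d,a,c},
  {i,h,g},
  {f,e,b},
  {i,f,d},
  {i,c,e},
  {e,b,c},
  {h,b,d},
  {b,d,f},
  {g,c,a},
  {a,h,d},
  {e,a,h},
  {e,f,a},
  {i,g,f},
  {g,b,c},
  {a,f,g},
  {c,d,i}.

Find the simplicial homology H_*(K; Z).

H_0 ≅ Z,  H_1 ≅ Z^2,  H_2 ≅ Z.

Take the total order a < b < c < d < e < f < g < h < i on the vertex set. Then K (dimension 2) consists of the simplices:

  0-simplices (9): a, b, c, d, e, f, g, h, i
  1-simplices (27): ac, ad, ae, af, ag, ah, bc, bd, be, bf, bg, bh, cd, ce, cg, ci, df, dh, di, ef, eh, ei, fg, fi, gh, gi, hi
  2-simplices (18): acd, acg, adh, aef, aeh, afg, bce, bcg, bdf, bdh, bef, bgh, cdi, cei, dfi, ehi, fgi, ghi

so the chain groups are C_0 ≅ Z^9, C_1 ≅ Z^27, C_2 ≅ Z^18.

Boundary ∂_1: C_1 → C_0 is given by ∂[p,q] = [q] − [p].
The resulting 9×27 matrix has rank 8, and its Smith normal form has invariant factors (1,1,1,1,1,1,1,1).

∂_2: C_2 → C_1 maps a triangle to the signed sum of its edges. For instance
  ∂ghi = hi − gi + gh,
  ∂cei = ei − ci + ce.
The resulting 27×18 matrix has rank 17, and its Smith normal form has invariant factors (1,1,1,1,1,1,1,1,1,1,1,1,1,1,1,1,1).

Reading off H_k = ker ∂_k / im ∂_{k+1}:

  H_0: rank C_0 − rank ∂_1 = 9 − 8 = 1, and the invariant factors of ∂_1 are all 1, so H_0 ≅ Z.
  H_1: rank ker ∂_1 − rank ∂_2 = (27 − 8) − 17 = 2, and the invariant factors of ∂_2 are all 1, so H_1 ≅ Z^2.
  H_2: rank ker ∂_2 − rank ∂_3 = (18 − 17) − 0 = 1, and there is no ∂_3, so H_2 ≅ Z.

(K is a triangulation of the torus T^2.)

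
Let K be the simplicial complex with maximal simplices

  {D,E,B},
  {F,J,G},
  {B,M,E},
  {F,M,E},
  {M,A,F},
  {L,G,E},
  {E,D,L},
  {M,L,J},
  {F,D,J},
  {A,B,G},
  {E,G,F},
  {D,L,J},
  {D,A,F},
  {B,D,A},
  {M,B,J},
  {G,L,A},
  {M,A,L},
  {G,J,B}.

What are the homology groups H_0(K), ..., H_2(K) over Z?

H_0 = Z,  H_1 = Z^2,  H_2 = Z.

Take the total order A < B < D < E < F < G < J < L < M on the vertex set. Then K (dimension 2) consists of the simplices:

  0-simplices (9): A, B, D, E, F, G, J, L, M
  1-simplices (27): AB, AD, AF, AG, AL, AM, BD, BE, BG, BJ, BM, DE, DF, DJ, DL, EF, EG, EL, EM, FG, FJ, FM, GJ, GL, JL, JM, LM
  2-simplices (18): ABD, ABG, ADF, AFM, AGL, ALM, BDE, BEM, BGJ, BJM, DEL, DFJ, DJL, EFG, EFM, EGL, FGJ, JLM

giving chain groups C_0 ≅ Z^9, C_1 ≅ Z^27, C_2 ≅ Z^18.

The boundary map ∂_1: C_1 → C_0 sends each edge [p,q] (with p < q) to q − p.
As a 9×27 matrix over Z this has rank 8, with invariant factors (1,1,1,1,1,1,1,1).

Boundary ∂_2: C_2 → C_1 acts by ∂[p,q,r] = [q,r] − [p,r] + [p,q]. For instance
  ∂ABG = BG − AG + AB,
  ∂FGJ = GJ − FJ + FG.
As a 27×18 matrix over Z this has rank 17, with invariant factors (1,1,1,1,1,1,1,1,1,1,1,1,1,1,1,1,1).

Now H_k = ker ∂_k / im ∂_{k+1}, so:

  H_0: rank C_0 − rank ∂_1 = 9 − 8 = 1, and the invariant factors of ∂_1 are all 1, so H_0 ≅ Z.
  H_1: rank ker ∂_1 − rank ∂_2 = (27 − 8) − 17 = 2, and the invariant factors of ∂_2 are all 1, so H_1 ≅ Z^2.
  H_2: rank ker ∂_2 − rank ∂_3 = (18 − 17) − 0 = 1, and there is no ∂_3, so H_2 ≅ Z.

As a check, the Euler characteristic is 9 − 27 + 18 = 0, which agrees with 1 − 2 + 1 = 0.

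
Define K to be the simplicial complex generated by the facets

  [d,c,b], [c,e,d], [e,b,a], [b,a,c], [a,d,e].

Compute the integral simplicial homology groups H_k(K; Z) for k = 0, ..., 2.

Order the vertices as a < b < c < d < e. Listing each simplex with vertices in this order, K has dimension 2 with simplices:

  0-simplices (5): a, b, c, d, e
  1-simplices (10): ab, ac, ad, ae, bc, bd, be, cd, ce, de
  2-simplices (5): abc, abe, ade, bcd, cde

so the chain groups are C_0 ≅ Z^5, C_1 ≅ Z^10, C_2 ≅ Z^5.

∂_1: C_1 → C_0 sends each edge [p,q] (with p < q) to q − p.
As a 5×10 matrix over Z this has rank 4, with invariant factors (1,1,1,1).

Boundary ∂_2: C_2 → C_1 sends each 2-simplex [p,q,r] to [q,r] − [p,r] + [p,q]. For instance
  ∂abc = bc − ac + ab,
  ∂abe = be − ae + ab.
The 10×5 boundary matrix has rank 5 and Smith normal form diag(1,1,1,1,1).

Computing H_k = (kernel of ∂_k) / (image of ∂_{k+1}):

  H_0: rank C_0 − rank ∂_1 = 5 − 4 = 1, and the invariant factors of ∂_1 are all 1, so H_0 ≅ Z.
  H_1: rank ker ∂_1 − rank ∂_2 = (10 − 4) − 5 = 1, and the invariant factors of ∂_2 are all 1, so H_1 ≅ Z.
  H_2: rank ker ∂_2 − rank ∂_3 = (5 − 5) − 0 = 0, and there is no ∂_3, so H_2 ≅ 0.

As a check, the Euler characteristic is 5 − 10 + 5 = 0, which agrees with 1 − 1 + 0 = 0.
(K is a triangulation of the Möbius band.)

H_0 = Z,  H_1 = Z,  H_2 = 0.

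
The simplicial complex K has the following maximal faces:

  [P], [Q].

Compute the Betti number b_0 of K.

K has 2 vertices.
rank ∂_0 = 0, rank ∂_1 = 0 ⇒ b_0 = 2 − 0 − 0 = 2. So H_0 ≅ Z^2.

b_0 = 2.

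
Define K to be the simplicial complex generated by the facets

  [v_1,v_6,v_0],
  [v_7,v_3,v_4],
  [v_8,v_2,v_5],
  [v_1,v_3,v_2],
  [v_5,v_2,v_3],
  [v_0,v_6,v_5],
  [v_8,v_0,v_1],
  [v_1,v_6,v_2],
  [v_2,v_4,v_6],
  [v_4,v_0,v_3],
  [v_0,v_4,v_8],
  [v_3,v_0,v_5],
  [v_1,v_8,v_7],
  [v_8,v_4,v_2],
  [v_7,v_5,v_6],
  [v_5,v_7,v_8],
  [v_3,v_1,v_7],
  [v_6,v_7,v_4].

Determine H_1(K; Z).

We work with the vertex ordering v_0 < v_1 < v_2 < v_3 < v_4 < v_5 < v_6 < v_7 < v_8. The simplices of K, each written with vertices in increasing order, are:

  0-simplices (9): [v_0], [v_1], [v_2], [v_3], [v_4], [v_5], [v_6], [v_7], [v_8]
  1-simplices (27): (27 of them)
  2-simplices (18): (18 of them)

so the chain groups are C_0 ≅ Z^9, C_1 ≅ Z^27, C_2 ≅ Z^18.

The boundary map ∂_1: C_1 → C_0 sends each edge [p,q] (with p < q) to q − p. For instance
  ∂[v_2,v_8] = [v_8] − [v_2].
The 9×27 boundary matrix has rank 8 and Smith normal form diag(1,1,1,1,1,1,1,1).

The boundary map ∂_2: C_2 → C_1 maps a triangle to the signed sum of its edges. For instance
  ∂[v_1,v_3,v_7] = [v_3,v_7] − [v_1,v_7] + [v_1,v_3],
  ∂[v_1,v_7,v_8] = [v_7,v_8] − [v_1,v_8] + [v_1,v_7].
The 27×18 boundary matrix has rank 17 and Smith normal form diag(1,1,1,1,1,1,1,1,1,1,1,1,1,1,1,1,1).

Reading off H_k = ker ∂_k / im ∂_{k+1}:

  H_1: rank ker ∂_1 − rank ∂_2 = (27 − 8) − 17 = 2, and the invariant factors of ∂_2 are all 1, so H_1 ≅ Z^2.

H_1 ≅ Z^2.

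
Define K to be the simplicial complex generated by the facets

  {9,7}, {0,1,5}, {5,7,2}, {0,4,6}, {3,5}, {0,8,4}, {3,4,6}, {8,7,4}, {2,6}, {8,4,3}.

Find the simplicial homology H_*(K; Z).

Order the vertices as 0 < 1 < 2 < 3 < 4 < 5 < 6 < 7 < 8 < 9. Listing each simplex with vertices in this order, K has dimension 2 with simplices:

  0-simplices (10): [0], [1], [2], [3], [4], [5], [6], [7], [8], [9]
  1-simplices (19): [0,1], [0,4], [0,5], [0,6], [0,8], [1,5], [2,5], [2,6], [2,7], [3,4], [3,5], [3,6], [3,8], [4,6], [4,7], [4,8], [5,7], [7,8], [7,9]
  2-simplices (7): [0,1,5], [0,4,6], [0,4,8], [2,5,7], [3,4,6], [3,4,8], [4,7,8]

Hence C_0 ≅ Z^10, C_1 ≅ Z^19, C_2 ≅ Z^7.

Boundary ∂_1: C_1 → C_0 maps an edge to its endpoints' difference, ∂[p,q] = q − p. For instance
  ∂[4,8] = [8] − [4].
This gives a 10×19 integer matrix of rank 9; reducing to Smith normal form yields diagonal entries (1,1,1,1,1,1,1,1,1).

The boundary map ∂_2: C_2 → C_1 acts by ∂[p,q,r] = [q,r] − [p,r] + [p,q]. For instance
  ∂[3,4,6] = [4,6] − [3,6] + [3,4],
  ∂[4,7,8] = [7,8] − [4,8] + [4,7].
This gives a 19×7 integer matrix of rank 7; reducing to Smith normal form yields diagonal entries (1,1,1,1,1,1,1).

Now H_k = ker ∂_k / im ∂_{k+1}, so:

  H_0: rank C_0 − rank ∂_1 = 10 − 9 = 1, and the invariant factors of ∂_1 are all 1, so H_0 = Z.
  H_1: rank ker ∂_1 − rank ∂_2 = (19 − 9) − 7 = 3, and the invariant factors of ∂_2 are all 1, so H_1 = Z^3.
  H_2: rank ker ∂_2 − rank ∂_3 = (7 − 7) − 0 = 0, and there is no ∂_3, so H_2 = 0.

H_0 ≅ Z,  H_1 ≅ Z^3,  H_2 = 0.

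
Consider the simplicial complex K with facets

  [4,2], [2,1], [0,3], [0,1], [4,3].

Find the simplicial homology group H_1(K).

H_1 = Z.

We work with the vertex ordering 0 < 1 < 2 < 3 < 4. The simplices of K, each written with vertices in increasing order, are:

  0-simplices (5): [0], [1], [2], [3], [4]
  1-simplices (5): [0,1], [0,3], [1,2], [2,4], [3,4]

giving chain groups C_0 ≅ Z^5, C_1 ≅ Z^5.

∂_1: C_1 → C_0 sends each edge [p,q] (with p < q) to q − p. For instance
  ∂[2,4] = [4] − [2].
The resulting 5×5 matrix has rank 4, and its Smith normal form has invariant factors (1,1,1,1).

From H_k ≅ ker(∂_k) / im(∂_{k+1}) we obtain:

  H_1: rank ker ∂_1 − rank ∂_2 = (5 − 4) − 0 = 1, and there is no ∂_2, so H_1 = Z.

(K is a triangulation of the circle S^1.)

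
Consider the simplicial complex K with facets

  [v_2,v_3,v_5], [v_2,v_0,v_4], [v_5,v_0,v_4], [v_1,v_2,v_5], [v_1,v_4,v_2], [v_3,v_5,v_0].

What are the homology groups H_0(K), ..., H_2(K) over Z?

H_0 ≅ Z,  H_1 ≅ Z,  H_2 = 0.

Fix the vertex order v_0 < v_1 < v_2 < v_3 < v_4 < v_5 and write every simplex with vertices in increasing order. Then dim K = 2 and the simplices of K are:

  0-simplices (6): [v_0], [v_1], [v_2], [v_3], [v_4], [v_5]
  1-simplices (12): [v_0,v_2], [v_0,v_3], [v_0,v_4], [v_0,v_5], [v_1,v_2], [v_1,v_4], [v_1,v_5], [v_2,v_3], [v_2,v_4], [v_2,v_5], [v_3,v_5], [v_4,v_5]
  2-simplices (6): [v_0,v_2,v_4], [v_0,v_3,v_5], [v_0,v_4,v_5], [v_1,v_2,v_4], [v_1,v_2,v_5], [v_2,v_3,v_5]

Hence C_0 ≅ Z^6, C_1 ≅ Z^12, C_2 ≅ Z^6.

∂_1: C_1 → C_0 is given by ∂[p,q] = [q] − [p]. For instance
  ∂[v_4,v_5] = [v_5] − [v_4].
This gives a 6×12 integer matrix of rank 5; reducing to Smith normal form yields diagonal entries (1,1,1,1,1).

The boundary map ∂_2: C_2 → C_1 acts by ∂[p,q,r] = [q,r] − [p,r] + [p,q]. For instance
  ∂[v_1,v_2,v_4] = [v_2,v_4] − [v_1,v_4] + [v_1,v_2],
  ∂[v_0,v_2,v_4] = [v_2,v_4] − [v_0,v_4] + [v_0,v_2].
The resulting 12×6 matrix has rank 6, and its Smith normal form has invariant factors (1,1,1,1,1,1).

Reading off H_k = ker ∂_k / im ∂_{k+1}:

  H_0: rank C_0 − rank ∂_1 = 6 − 5 = 1, and the invariant factors of ∂_1 are all 1, so H_0 = Z.
  H_1: rank ker ∂_1 − rank ∂_2 = (12 − 5) − 6 = 1, and the invariant factors of ∂_2 are all 1, so H_1 = Z.
  H_2: rank ker ∂_2 − rank ∂_3 = (6 − 6) − 0 = 0, and there is no ∂_3, so H_2 = 0.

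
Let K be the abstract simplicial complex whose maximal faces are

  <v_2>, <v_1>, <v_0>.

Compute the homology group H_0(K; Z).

We work with the vertex ordering v_0 < v_1 < v_2. The simplices of K, each written with vertices in increasing order, are:

  0-simplices (3): [v_0], [v_1], [v_2]

giving chain groups C_0 ≅ Z^3.

Reading off H_k = ker ∂_k / im ∂_{k+1}:

  H_0: rank C_0 − rank ∂_1 = 3 − 0 = 3, and there is no ∂_1, so H_0 ≅ Z^3.

H_0 = Z^3.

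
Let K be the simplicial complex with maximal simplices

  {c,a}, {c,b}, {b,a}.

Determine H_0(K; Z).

H_0 ≅ Z.

We work with the vertex ordering a < b < c. The simplices of K, each written with vertices in increasing order, are:

  0-simplices (3): a, b, c
  1-simplices (3): ab, ac, bc

so the chain groups are C_0 ≅ Z^3, C_1 ≅ Z^3.

∂_1: C_1 → C_0 sends each edge [p,q] (with p < q) to q − p. For instance
  ∂bc = c − b.
The resulting 3×3 matrix has rank 2, and its Smith normal form has invariant factors (1,1).

Reading off H_k = ker ∂_k / im ∂_{k+1}:

  H_0: rank C_0 − rank ∂_1 = 3 − 2 = 1, and the invariant factors of ∂_1 are all 1, so H_0 ≅ Z.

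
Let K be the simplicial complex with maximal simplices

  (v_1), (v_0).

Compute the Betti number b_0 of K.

Fix the vertex order v_0 < v_1 and write every simplex with vertices in increasing order. Then dim K = 0 and the simplices of K are:

  0-simplices (2): [v_0], [v_1]

giving chain groups C_0 ≅ Z^2.

Computing H_k = (kernel of ∂_k) / (image of ∂_{k+1}):

  H_0: rank C_0 − rank ∂_1 = 2 − 0 = 2, and there is no ∂_1, so H_0 = Z^2.

(K is a triangulation of a set of 2 points.)

Hence the Betti numbers are b_0 = 2.

b_0 = 2.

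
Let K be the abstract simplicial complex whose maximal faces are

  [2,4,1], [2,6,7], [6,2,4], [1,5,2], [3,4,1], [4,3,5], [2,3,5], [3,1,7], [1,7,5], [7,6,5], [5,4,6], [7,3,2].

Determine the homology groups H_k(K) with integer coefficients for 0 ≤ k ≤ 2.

Take the total order 1 < 2 < 3 < 4 < 5 < 6 < 7 on the vertex set. Then K (dimension 2) consists of the simplices:

  0-simplices (7): [1], [2], [3], [4], [5], [6], [7]
  1-simplices (18): [1,2], [1,3], [1,4], [1,5], [1,7], [2,3], [2,4], [2,5], [2,6], [2,7], [3,4], [3,5], [3,7], [4,5], [4,6], [5,6], [5,7], [6,7]
  2-simplices (12): [1,2,4], [1,2,5], [1,3,4], [1,3,7], [1,5,7], [2,3,5], [2,3,7], [2,4,6], [2,6,7], [3,4,5], [4,5,6], [5,6,7]

so the chain groups are C_0 ≅ Z^7, C_1 ≅ Z^18, C_2 ≅ Z^12.

∂_1: C_1 → C_0 is given by ∂[p,q] = [q] − [p]. For instance
  ∂[1,7] = [7] − [1].
As a 7×18 matrix over Z this has rank 6, with invariant factors (1,1,1,1,1,1).

The boundary map ∂_2: C_2 → C_1 acts by ∂[p,q,r] = [q,r] − [p,r] + [p,q]. For instance
  ∂[5,6,7] = [6,7] − [5,7] + [5,6],
  ∂[1,2,4] = [2,4] − [1,4] + [1,2].
The resulting 18×12 matrix has rank 12, and its Smith normal form has invariant factors (1,1,1,1,1,1,1,1,1,1,1,2).

Computing H_k = (kernel of ∂_k) / (image of ∂_{k+1}):

  H_0: rank C_0 − rank ∂_1 = 7 − 6 = 1, and the invariant factors of ∂_1 are all 1, so H_0 ≅ Z.
  H_1: rank ker ∂_1 − rank ∂_2 = (18 − 6) − 12 = 0, and ∂_2 has invariant factor 2 > 1, so H_1 ≅ Z/2.
  H_2: rank ker ∂_2 − rank ∂_3 = (12 − 12) − 0 = 0, and there is no ∂_3, so H_2 ≅ 0.

H_0 ≅ Z,  H_1 ≅ Z/2,  H_2 = 0.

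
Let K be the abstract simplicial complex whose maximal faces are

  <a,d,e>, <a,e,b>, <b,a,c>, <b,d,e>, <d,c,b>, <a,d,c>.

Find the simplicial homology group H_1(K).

Take the total order a < b < c < d < e on the vertex set. Then K (dimension 2) consists of the simplices:

  0-simplices (5): a, b, c, d, e
  1-simplices (9): ab, ac, ad, ae, bc, bd, be, cd, de
  2-simplices (6): abc, abe, acd, ade, bcd, bde

Hence C_0 ≅ Z^5, C_1 ≅ Z^9, C_2 ≅ Z^6.

The boundary map ∂_1: C_1 → C_0 sends each edge [p,q] (with p < q) to q − p.
This gives a 5×9 integer matrix of rank 4; reducing to Smith normal form yields diagonal entries (1,1,1,1).

The boundary map ∂_2: C_2 → C_1 acts by ∂[p,q,r] = [q,r] − [p,r] + [p,q]. For instance
  ∂abc = bc − ac + ab,
  ∂abe = be − ae + ab.
This gives a 9×6 integer matrix of rank 5; reducing to Smith normal form yields diagonal entries (1,1,1,1,1).

From H_k ≅ ker(∂_k) / im(∂_{k+1}) we obtain:

  H_1: rank ker ∂_1 − rank ∂_2 = (9 − 4) − 5 = 0, and the invariant factors of ∂_2 are all 1, so H_1 = 0.

H_1 = 0.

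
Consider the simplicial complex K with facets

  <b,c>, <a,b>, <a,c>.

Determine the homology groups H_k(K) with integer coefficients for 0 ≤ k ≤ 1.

H_0 ≅ Z,  H_1 ≅ Z.

Take the total order a < b < c on the vertex set. Then K (dimension 1) consists of the simplices:

  0-simplices (3): a, b, c
  1-simplices (3): ab, ac, bc

Hence C_0 ≅ Z^3, C_1 ≅ Z^3.

Boundary ∂_1: C_1 → C_0 maps an edge to its endpoints' difference, ∂[p,q] = q − p.
The 3×3 boundary matrix has rank 2 and Smith normal form diag(1,1).

Reading off H_k = ker ∂_k / im ∂_{k+1}:

  H_0: rank C_0 − rank ∂_1 = 3 − 2 = 1, and the invariant factors of ∂_1 are all 1, so H_0 ≅ Z.
  H_1: rank ker ∂_1 − rank ∂_2 = (3 − 2) − 0 = 1, and there is no ∂_2, so H_1 ≅ Z.

As a check, the Euler characteristic is 3 − 3 = 0, which agrees with 1 − 1 = 0.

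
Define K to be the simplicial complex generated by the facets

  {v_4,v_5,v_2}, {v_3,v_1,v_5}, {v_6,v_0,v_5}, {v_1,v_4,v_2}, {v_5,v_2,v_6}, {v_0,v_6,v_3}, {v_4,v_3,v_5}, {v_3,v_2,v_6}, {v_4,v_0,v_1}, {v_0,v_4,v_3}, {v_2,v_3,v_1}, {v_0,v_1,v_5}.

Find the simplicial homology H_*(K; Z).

We work with the vertex ordering v_0 < v_1 < v_2 < v_3 < v_4 < v_5 < v_6. The simplices of K, each written with vertices in increasing order, are:

  0-simplices (7): [v_0], [v_1], [v_2], [v_3], [v_4], [v_5], [v_6]
  1-simplices (18): (18 of them)
  2-simplices (12): (12 of them)

giving chain groups C_0 ≅ Z^7, C_1 ≅ Z^18, C_2 ≅ Z^12.

∂_1: C_1 → C_0 sends each edge [p,q] (with p < q) to q − p. For instance
  ∂[v_2,v_3] = [v_3] − [v_2].
The resulting 7×18 matrix has rank 6, and its Smith normal form has invariant factors (1,1,1,1,1,1).

Boundary ∂_2: C_2 → C_1 maps a triangle to the signed sum of its edges. For instance
  ∂[v_2,v_3,v_6] = [v_3,v_6] − [v_2,v_6] + [v_2,v_3],
  ∂[v_0,v_3,v_6] = [v_3,v_6] − [v_0,v_6] + [v_0,v_3].
This gives a 18×12 integer matrix of rank 12; reducing to Smith normal form yields diagonal entries (1,1,1,1,1,1,1,1,1,1,1,2).

Reading off H_k = ker ∂_k / im ∂_{k+1}:

  H_0: rank C_0 − rank ∂_1 = 7 − 6 = 1, and the invariant factors of ∂_1 are all 1, so H_0 ≅ Z.
  H_1: rank ker ∂_1 − rank ∂_2 = (18 − 6) − 12 = 0, and ∂_2 has invariant factor 2 > 1, so H_1 ≅ Z/2.
  H_2: rank ker ∂_2 − rank ∂_3 = (12 − 12) − 0 = 0, and there is no ∂_3, so H_2 ≅ 0.

H_0 = Z,  H_1 = Z/2,  H_2 = 0.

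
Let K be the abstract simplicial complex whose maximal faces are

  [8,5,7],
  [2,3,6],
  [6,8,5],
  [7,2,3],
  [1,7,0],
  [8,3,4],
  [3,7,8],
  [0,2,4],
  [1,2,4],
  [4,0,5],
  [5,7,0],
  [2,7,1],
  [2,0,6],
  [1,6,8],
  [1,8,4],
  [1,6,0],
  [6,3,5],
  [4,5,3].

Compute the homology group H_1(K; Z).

Order the vertices as 0 < 1 < 2 < 3 < 4 < 5 < 6 < 7 < 8. Listing each simplex with vertices in this order, K has dimension 2 with simplices:

  0-simplices (9): [0], [1], [2], [3], [4], [5], [6], [7], [8]
  1-simplices (27): (27 of them)
  2-simplices (18): [0,1,6], [0,1,7], [0,2,4], [0,2,6], [0,4,5], [0,5,7], [1,2,4], [1,2,7], [1,4,8], [1,6,8], [2,3,6], [2,3,7], [3,4,5], [3,4,8], [3,5,6], [3,7,8], [5,6,8], [5,7,8]

giving chain groups C_0 ≅ Z^9, C_1 ≅ Z^27, C_2 ≅ Z^18.

∂_1: C_1 → C_0 maps an edge to its endpoints' difference, ∂[p,q] = q − p.
The 9×27 boundary matrix has rank 8 and Smith normal form diag(1,1,1,1,1,1,1,1).

∂_2: C_2 → C_1 maps a triangle to the signed sum of its edges. For instance
  ∂[5,7,8] = [7,8] − [5,8] + [5,7],
  ∂[1,2,7] = [2,7] − [1,7] + [1,2].
This gives a 27×18 integer matrix of rank 18; reducing to Smith normal form yields diagonal entries (1,1,1,1,1,1,1,1,1,1,1,1,1,1,1,1,1,2).

Computing H_k = (kernel of ∂_k) / (image of ∂_{k+1}):

  H_1: rank ker ∂_1 − rank ∂_2 = (27 − 8) − 18 = 1, and ∂_2 has invariant factor 2 > 1, so H_1 = Z ⊕ Z/2Z.

H_1 ≅ Z ⊕ Z/2Z.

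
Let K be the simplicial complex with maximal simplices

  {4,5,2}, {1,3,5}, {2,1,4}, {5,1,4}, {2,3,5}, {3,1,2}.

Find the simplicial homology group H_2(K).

K has 5 vertices, 9 edges, 6 triangles.
rank ∂_2 = 5, rank ∂_3 = 0 ⇒ b_2 = 6 − 5 − 0 = 1. So H_2 = Z.

H_2 = Z.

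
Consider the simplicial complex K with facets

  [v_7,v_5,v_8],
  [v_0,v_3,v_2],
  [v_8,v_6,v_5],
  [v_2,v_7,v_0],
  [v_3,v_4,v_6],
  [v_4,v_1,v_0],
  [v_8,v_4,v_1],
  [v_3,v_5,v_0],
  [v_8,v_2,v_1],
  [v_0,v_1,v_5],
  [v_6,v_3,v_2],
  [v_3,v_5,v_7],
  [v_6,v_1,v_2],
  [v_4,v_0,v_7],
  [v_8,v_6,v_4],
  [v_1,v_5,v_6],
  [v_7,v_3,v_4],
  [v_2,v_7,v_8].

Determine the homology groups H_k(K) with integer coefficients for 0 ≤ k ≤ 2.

H_0 ≅ Z,  H_1 ≅ Z ⊕ Z/2,  H_2 = 0.

Fix the vertex order v_0 < v_1 < v_2 < v_3 < v_4 < v_5 < v_6 < v_7 < v_8 and write every simplex with vertices in increasing order. Then dim K = 2 and the simplices of K are:

  0-simplices (9): [v_0], [v_1], [v_2], [v_3], [v_4], [v_5], [v_6], [v_7], [v_8]
  1-simplices (27): (27 of them)
  2-simplices (18): (18 of them)

giving chain groups C_0 ≅ Z^9, C_1 ≅ Z^27, C_2 ≅ Z^18.

The boundary map ∂_1: C_1 → C_0 sends each edge [p,q] (with p < q) to q − p. For instance
  ∂[v_0,v_3] = [v_3] − [v_0].
The resulting 9×27 matrix has rank 8, and its Smith normal form has invariant factors (1,1,1,1,1,1,1,1).

The boundary map ∂_2: C_2 → C_1 acts by ∂[p,q,r] = [q,r] − [p,r] + [p,q]. For instance
  ∂[v_1,v_2,v_6] = [v_2,v_6] − [v_1,v_6] + [v_1,v_2],
  ∂[v_3,v_4,v_6] = [v_4,v_6] − [v_3,v_6] + [v_3,v_4].
As a 27×18 matrix over Z this has rank 18, with invariant factors (1,1,1,1,1,1,1,1,1,1,1,1,1,1,1,1,1,2).

Computing H_k = (kernel of ∂_k) / (image of ∂_{k+1}):

  H_0: rank C_0 − rank ∂_1 = 9 − 8 = 1, and the invariant factors of ∂_1 are all 1, so H_0 ≅ Z.
  H_1: rank ker ∂_1 − rank ∂_2 = (27 − 8) − 18 = 1, and ∂_2 has invariant factor 2 > 1, so H_1 ≅ Z ⊕ Z/2.
  H_2: rank ker ∂_2 − rank ∂_3 = (18 − 18) − 0 = 0, and there is no ∂_3, so H_2 ≅ 0.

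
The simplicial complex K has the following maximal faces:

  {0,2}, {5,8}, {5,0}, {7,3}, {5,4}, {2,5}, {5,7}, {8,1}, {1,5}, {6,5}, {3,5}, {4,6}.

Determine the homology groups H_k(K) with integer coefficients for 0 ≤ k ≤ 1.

Fix the vertex order 0 < 1 < 2 < 3 < 4 < 5 < 6 < 7 < 8 and write every simplex with vertices in increasing order. Then dim K = 1 and the simplices of K are:

  0-simplices (9): [0], [1], [2], [3], [4], [5], [6], [7], [8]
  1-simplices (12): [0,2], [0,5], [1,5], [1,8], [2,5], [3,5], [3,7], [4,5], [4,6], [5,6], [5,7], [5,8]

giving chain groups C_0 ≅ Z^9, C_1 ≅ Z^12.

Boundary ∂_1: C_1 → C_0 sends each edge [p,q] (with p < q) to q − p.
The resulting 9×12 matrix has rank 8, and its Smith normal form has invariant factors (1,1,1,1,1,1,1,1).

From H_k ≅ ker(∂_k) / im(∂_{k+1}) we obtain:

  H_0: rank C_0 − rank ∂_1 = 9 − 8 = 1, and the invariant factors of ∂_1 are all 1, so H_0 ≅ Z.
  H_1: rank ker ∂_1 − rank ∂_2 = (12 − 8) − 0 = 4, and there is no ∂_2, so H_1 ≅ Z^4.

As a check, the Euler characteristic is 9 − 12 = -3, which agrees with 1 − 4 = -3.

H_0 = Z,  H_1 = Z^4.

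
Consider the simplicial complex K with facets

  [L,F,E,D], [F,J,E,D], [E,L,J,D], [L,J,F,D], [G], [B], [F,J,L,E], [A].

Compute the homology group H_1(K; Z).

H_1 ≅ 0.

Take the total order A < B < D < E < F < G < J < L on the vertex set. Then K (dimension 3) consists of the simplices:

  0-simplices (8): A, B, D, E, F, G, J, L
  1-simplices (10): DE, DF, DJ, DL, EF, EJ, EL, FJ, FL, JL
  2-simplices (10): DEF, DEJ, DEL, DFJ, DFL, DJL, EFJ, EFL, EJL, FJL
  3-simplices (5): DEFJ, DEFL, DEJL, DFJL, EFJL

so the chain groups are C_0 ≅ Z^8, C_1 ≅ Z^10, C_2 ≅ Z^10, C_3 ≅ Z^5.

The boundary map ∂_1: C_1 → C_0 maps an edge to its endpoints' difference, ∂[p,q] = q − p. For instance
  ∂DF = F − D.
This gives a 8×10 integer matrix of rank 4; reducing to Smith normal form yields diagonal entries (1,1,1,1).

∂_2: C_2 → C_1 sends each 2-simplex [p,q,r] to [q,r] − [p,r] + [p,q]. For instance
  ∂DFL = FL − DL + DF,
  ∂EJL = JL − EL + EJ.
The resulting 10×10 matrix has rank 6, and its Smith normal form has invariant factors (1,1,1,1,1,1).

∂_3: C_3 → C_2 sends each 3-simplex σ to the alternating sum Σ_i (−1)^i (σ with its i-th vertex removed). For instance
  ∂DEFJ = EFJ − DFJ + DEJ − DEF,
  ∂DEFL = EFL − DFL + DEL − DEF.
This gives a 10×5 integer matrix of rank 4; reducing to Smith normal form yields diagonal entries (1,1,1,1).

Reading off H_k = ker ∂_k / im ∂_{k+1}:

  H_1: rank ker ∂_1 − rank ∂_2 = (10 − 4) − 6 = 0, and the invariant factors of ∂_2 are all 1, so H_1 = 0.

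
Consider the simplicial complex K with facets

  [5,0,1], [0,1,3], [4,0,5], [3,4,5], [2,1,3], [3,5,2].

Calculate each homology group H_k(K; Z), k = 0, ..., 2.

H_0 ≅ Z,  H_1 ≅ Z,  H_2 = 0.

Take the total order 0 < 1 < 2 < 3 < 4 < 5 on the vertex set. Then K (dimension 2) consists of the simplices:

  0-simplices (6): [0], [1], [2], [3], [4], [5]
  1-simplices (12): [0,1], [0,3], [0,4], [0,5], [1,2], [1,3], [1,5], [2,3], [2,5], [3,4], [3,5], [4,5]
  2-simplices (6): [0,1,3], [0,1,5], [0,4,5], [1,2,3], [2,3,5], [3,4,5]

so the chain groups are C_0 ≅ Z^6, C_1 ≅ Z^12, C_2 ≅ Z^6.

The boundary map ∂_1: C_1 → C_0 maps an edge to its endpoints' difference, ∂[p,q] = q − p. For instance
  ∂[0,3] = [3] − [0].
This gives a 6×12 integer matrix of rank 5; reducing to Smith normal form yields diagonal entries (1,1,1,1,1).

The boundary map ∂_2: C_2 → C_1 maps a triangle to the signed sum of its edges. For instance
  ∂[2,3,5] = [3,5] − [2,5] + [2,3],
  ∂[0,4,5] = [4,5] − [0,5] + [0,4].
The resulting 12×6 matrix has rank 6, and its Smith normal form has invariant factors (1,1,1,1,1,1).

Now H_k = ker ∂_k / im ∂_{k+1}, so:

  H_0: rank C_0 − rank ∂_1 = 6 − 5 = 1, and the invariant factors of ∂_1 are all 1, so H_0 ≅ Z.
  H_1: rank ker ∂_1 − rank ∂_2 = (12 − 5) − 6 = 1, and the invariant factors of ∂_2 are all 1, so H_1 ≅ Z.
  H_2: rank ker ∂_2 − rank ∂_3 = (6 − 6) − 0 = 0, and there is no ∂_3, so H_2 ≅ 0.

As a check, the Euler characteristic is 6 − 12 + 6 = 0, which agrees with 1 − 1 + 0 = 0.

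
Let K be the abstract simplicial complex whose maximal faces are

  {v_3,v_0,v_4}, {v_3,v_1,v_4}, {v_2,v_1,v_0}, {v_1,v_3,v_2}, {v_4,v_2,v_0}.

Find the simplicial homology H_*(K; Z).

Order the vertices as v_0 < v_1 < v_2 < v_3 < v_4. Listing each simplex with vertices in this order, K has dimension 2 with simplices:

  0-simplices (5): [v_0], [v_1], [v_2], [v_3], [v_4]
  1-simplices (10): [v_0,v_1], [v_0,v_2], [v_0,v_3], [v_0,v_4], [v_1,v_2], [v_1,v_3], [v_1,v_4], [v_2,v_3], [v_2,v_4], [v_3,v_4]
  2-simplices (5): [v_0,v_1,v_2], [v_0,v_2,v_4], [v_0,v_3,v_4], [v_1,v_2,v_3], [v_1,v_3,v_4]

so the chain groups are C_0 ≅ Z^5, C_1 ≅ Z^10, C_2 ≅ Z^5.

Boundary ∂_1: C_1 → C_0 maps an edge to its endpoints' difference, ∂[p,q] = q − p. For instance
  ∂[v_1,v_4] = [v_4] − [v_1].
As a 5×10 matrix over Z this has rank 4, with invariant factors (1,1,1,1).

∂_2: C_2 → C_1 sends each 2-simplex [p,q,r] to [q,r] − [p,r] + [p,q]. For instance
  ∂[v_1,v_2,v_3] = [v_2,v_3] − [v_1,v_3] + [v_1,v_2],
  ∂[v_0,v_2,v_4] = [v_2,v_4] − [v_0,v_4] + [v_0,v_2].
As a 10×5 matrix over Z this has rank 5, with invariant factors (1,1,1,1,1).

From H_k ≅ ker(∂_k) / im(∂_{k+1}) we obtain:

  H_0: rank C_0 − rank ∂_1 = 5 − 4 = 1, and the invariant factors of ∂_1 are all 1, so H_0 ≅ Z.
  H_1: rank ker ∂_1 − rank ∂_2 = (10 − 4) − 5 = 1, and the invariant factors of ∂_2 are all 1, so H_1 ≅ Z.
  H_2: rank ker ∂_2 − rank ∂_3 = (5 − 5) − 0 = 0, and there is no ∂_3, so H_2 ≅ 0.

(K is a triangulation of the Möbius band.)

H_0 = Z,  H_1 = Z,  H_2 = 0.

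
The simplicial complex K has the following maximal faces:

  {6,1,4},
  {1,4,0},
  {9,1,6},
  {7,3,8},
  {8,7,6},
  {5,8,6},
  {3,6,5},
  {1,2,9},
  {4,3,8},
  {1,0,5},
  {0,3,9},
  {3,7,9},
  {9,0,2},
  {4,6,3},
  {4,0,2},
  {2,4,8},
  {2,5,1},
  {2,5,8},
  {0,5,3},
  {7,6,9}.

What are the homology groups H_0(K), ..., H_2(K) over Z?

Take the total order 0 < 1 < 2 < 3 < 4 < 5 < 6 < 7 < 8 < 9 on the vertex set. Then K (dimension 2) consists of the simplices:

  0-simplices (10): [0], [1], [2], [3], [4], [5], [6], [7], [8], [9]
  1-simplices (30): (30 of them)
  2-simplices (20): (20 of them)

giving chain groups C_0 ≅ Z^10, C_1 ≅ Z^30, C_2 ≅ Z^20.

Boundary ∂_1: C_1 → C_0 is given by ∂[p,q] = [q] − [p]. For instance
  ∂[5,6] = [6] − [5].
The 10×30 boundary matrix has rank 9 and Smith normal form diag(1,1,1,1,1,1,1,1,1).

∂_2: C_2 → C_1 acts by ∂[p,q,r] = [q,r] − [p,r] + [p,q]. For instance
  ∂[3,4,8] = [4,8] − [3,8] + [3,4],
  ∂[0,1,5] = [1,5] − [0,5] + [0,1].
The 30×20 boundary matrix has rank 20 and Smith normal form diag(1,1,1,1,1,1,1,1,1,1,1,1,1,1,1,1,1,1,1,2).

From H_k ≅ ker(∂_k) / im(∂_{k+1}) we obtain:

  H_0: rank C_0 − rank ∂_1 = 10 − 9 = 1, and the invariant factors of ∂_1 are all 1, so H_0 ≅ Z.
  H_1: rank ker ∂_1 − rank ∂_2 = (30 − 9) − 20 = 1, and ∂_2 has invariant factor 2 > 1, so H_1 ≅ Z ⊕ Z/2.
  H_2: rank ker ∂_2 − rank ∂_3 = (20 − 20) − 0 = 0, and there is no ∂_3, so H_2 ≅ 0.

As a check, the Euler characteristic is 10 − 30 + 20 = 0, which agrees with 1 − 1 + 0 = 0.

H_0 = Z,  H_1 = Z ⊕ Z/2,  H_2 = 0.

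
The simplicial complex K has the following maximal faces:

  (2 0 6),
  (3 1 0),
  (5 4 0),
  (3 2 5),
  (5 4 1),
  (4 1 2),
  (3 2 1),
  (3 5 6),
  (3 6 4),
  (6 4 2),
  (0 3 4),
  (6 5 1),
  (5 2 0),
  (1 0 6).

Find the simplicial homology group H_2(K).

We work with the vertex ordering 0 < 1 < 2 < 3 < 4 < 5 < 6. The simplices of K, each written with vertices in increasing order, are:

  0-simplices (7): [0], [1], [2], [3], [4], [5], [6]
  1-simplices (21): [0,1], [0,2], [0,3], [0,4], [0,5], [0,6], [1,2], [1,3], [1,4], [1,5], [1,6], [2,3], [2,4], [2,5], [2,6], [3,4], [3,5], [3,6], [4,5], [4,6], [5,6]
  2-simplices (14): [0,1,3], [0,1,6], [0,2,5], [0,2,6], [0,3,4], [0,4,5], [1,2,3], [1,2,4], [1,4,5], [1,5,6], [2,3,5], [2,4,6], [3,4,6], [3,5,6]

Hence C_0 ≅ Z^7, C_1 ≅ Z^21, C_2 ≅ Z^14.

The boundary map ∂_1: C_1 → C_0 maps an edge to its endpoints' difference, ∂[p,q] = q − p. For instance
  ∂[0,1] = [1] − [0].
As a 7×21 matrix over Z this has rank 6, with invariant factors (1,1,1,1,1,1).

The boundary map ∂_2: C_2 → C_1 sends each 2-simplex [p,q,r] to [q,r] − [p,r] + [p,q]. For instance
  ∂[2,3,5] = [3,5] − [2,5] + [2,3],
  ∂[1,2,4] = [2,4] − [1,4] + [1,2].
The resulting 21×14 matrix has rank 13, and its Smith normal form has invariant factors (1,1,1,1,1,1,1,1,1,1,1,1,1).

Now H_k = ker ∂_k / im ∂_{k+1}, so:

  H_2: rank ker ∂_2 − rank ∂_3 = (14 − 13) − 0 = 1, and there is no ∂_3, so H_2 = Z.

H_2 ≅ Z.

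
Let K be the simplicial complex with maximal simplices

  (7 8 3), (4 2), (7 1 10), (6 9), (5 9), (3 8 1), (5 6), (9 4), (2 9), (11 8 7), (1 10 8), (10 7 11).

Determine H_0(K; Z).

H_0 ≅ Z^2.

K has 11 vertices, 18 edges, 6 triangles.
rank ∂_0 = 0, rank ∂_1 = 9 ⇒ b_0 = 11 − 0 − 9 = 2; all invariant factors of ∂_1 are 1 so no torsion. So H_0 = Z^2.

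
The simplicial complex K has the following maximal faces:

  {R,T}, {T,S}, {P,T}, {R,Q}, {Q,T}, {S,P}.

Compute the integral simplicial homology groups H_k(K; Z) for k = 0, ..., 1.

Take the total order P < Q < R < S < T on the vertex set. Then K (dimension 1) consists of the simplices:

  0-simplices (5): P, Q, R, S, T
  1-simplices (6): PS, PT, QR, QT, RT, ST

giving chain groups C_0 ≅ Z^5, C_1 ≅ Z^6.

∂_1: C_1 → C_0 is given by ∂[p,q] = [q] − [p].
This gives a 5×6 integer matrix of rank 4; reducing to Smith normal form yields diagonal entries (1,1,1,1).

Now H_k = ker ∂_k / im ∂_{k+1}, so:

  H_0: rank C_0 − rank ∂_1 = 5 − 4 = 1, and the invariant factors of ∂_1 are all 1, so H_0 = Z.
  H_1: rank ker ∂_1 − rank ∂_2 = (6 − 4) − 0 = 2, and there is no ∂_2, so H_1 = Z^2.

H_0 ≅ Z,  H_1 ≅ Z^2.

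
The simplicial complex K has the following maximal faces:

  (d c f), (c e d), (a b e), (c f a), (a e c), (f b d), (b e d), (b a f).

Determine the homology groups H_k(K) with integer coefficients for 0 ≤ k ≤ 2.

Order the vertices as a < b < c < d < e < f. Listing each simplex with vertices in this order, K has dimension 2 with simplices:

  0-simplices (6): a, b, c, d, e, f
  1-simplices (12): ab, ac, ae, af, bd, be, bf, cd, ce, cf, de, df
  2-simplices (8): abe, abf, ace, acf, bde, bdf, cde, cdf

so the chain groups are C_0 ≅ Z^6, C_1 ≅ Z^12, C_2 ≅ Z^8.

∂_1: C_1 → C_0 sends each edge [p,q] (with p < q) to q − p. For instance
  ∂cf = f − c.
This gives a 6×12 integer matrix of rank 5; reducing to Smith normal form yields diagonal entries (1,1,1,1,1).

Boundary ∂_2: C_2 → C_1 maps a triangle to the signed sum of its edges. For instance
  ∂ace = ce − ae + ac,
  ∂acf = cf − af + ac.
This gives a 12×8 integer matrix of rank 7; reducing to Smith normal form yields diagonal entries (1,1,1,1,1,1,1).

Reading off H_k = ker ∂_k / im ∂_{k+1}:

  H_0: rank C_0 − rank ∂_1 = 6 − 5 = 1, and the invariant factors of ∂_1 are all 1, so H_0 = Z.
  H_1: rank ker ∂_1 − rank ∂_2 = (12 − 5) − 7 = 0, and the invariant factors of ∂_2 are all 1, so H_1 = 0.
  H_2: rank ker ∂_2 − rank ∂_3 = (8 − 7) − 0 = 1, and there is no ∂_3, so H_2 = Z.

(K is a triangulation of the 2-sphere S^2.)

H_0 ≅ Z,  H_1 = 0,  H_2 ≅ Z.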